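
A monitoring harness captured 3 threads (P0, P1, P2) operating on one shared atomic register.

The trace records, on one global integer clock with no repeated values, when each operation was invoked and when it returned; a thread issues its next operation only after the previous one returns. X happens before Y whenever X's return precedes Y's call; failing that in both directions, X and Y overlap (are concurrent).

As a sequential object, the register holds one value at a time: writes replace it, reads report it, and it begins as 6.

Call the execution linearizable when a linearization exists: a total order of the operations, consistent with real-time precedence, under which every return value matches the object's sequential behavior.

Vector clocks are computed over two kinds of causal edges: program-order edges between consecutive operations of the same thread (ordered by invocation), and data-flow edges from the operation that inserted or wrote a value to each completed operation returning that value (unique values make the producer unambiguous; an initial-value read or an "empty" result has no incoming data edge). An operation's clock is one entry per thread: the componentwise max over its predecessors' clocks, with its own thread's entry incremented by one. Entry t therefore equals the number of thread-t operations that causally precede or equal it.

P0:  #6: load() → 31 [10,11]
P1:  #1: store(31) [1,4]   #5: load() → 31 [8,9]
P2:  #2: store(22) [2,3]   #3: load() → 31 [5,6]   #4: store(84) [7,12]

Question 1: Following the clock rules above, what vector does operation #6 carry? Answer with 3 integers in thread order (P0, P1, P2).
VC(#2, invoked at 2): no causal predecessors; +1 on P2 → (0, 0, 1)
VC(#1, invoked at 1): no causal predecessors; +1 on P1 → (0, 1, 0)
merge at #5 (invoked 8): VC(#1)=(0, 1, 0), own-thread bump on P1 → (0, 2, 0)
merge at #6 (invoked 10): VC(#1)=(0, 1, 0), own-thread bump on P0 → (1, 1, 0)
merge at #3 (invoked 5): VC(#1)=(0, 1, 0), VC(#2)=(0, 0, 1), own-thread bump on P2 → (0, 1, 2)
merge at #4 (invoked 7): VC(#3)=(0, 1, 2), own-thread bump on P2 → (0, 1, 3)
target: VC(#6) = (1, 1, 0)

(1, 1, 0)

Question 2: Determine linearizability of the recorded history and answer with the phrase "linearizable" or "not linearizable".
one valid linearization: #2, #1, #3, #5, #6, #4
1. #2 store(22), leaving value 22
2. #1 store(31), leaving value 31
3. #3 load() → 31, leaving value 31
4. #5 load() → 31, leaving value 31
5. #6 load() → 31, leaving value 31
6. #4 store(84), leaving value 84

linearizable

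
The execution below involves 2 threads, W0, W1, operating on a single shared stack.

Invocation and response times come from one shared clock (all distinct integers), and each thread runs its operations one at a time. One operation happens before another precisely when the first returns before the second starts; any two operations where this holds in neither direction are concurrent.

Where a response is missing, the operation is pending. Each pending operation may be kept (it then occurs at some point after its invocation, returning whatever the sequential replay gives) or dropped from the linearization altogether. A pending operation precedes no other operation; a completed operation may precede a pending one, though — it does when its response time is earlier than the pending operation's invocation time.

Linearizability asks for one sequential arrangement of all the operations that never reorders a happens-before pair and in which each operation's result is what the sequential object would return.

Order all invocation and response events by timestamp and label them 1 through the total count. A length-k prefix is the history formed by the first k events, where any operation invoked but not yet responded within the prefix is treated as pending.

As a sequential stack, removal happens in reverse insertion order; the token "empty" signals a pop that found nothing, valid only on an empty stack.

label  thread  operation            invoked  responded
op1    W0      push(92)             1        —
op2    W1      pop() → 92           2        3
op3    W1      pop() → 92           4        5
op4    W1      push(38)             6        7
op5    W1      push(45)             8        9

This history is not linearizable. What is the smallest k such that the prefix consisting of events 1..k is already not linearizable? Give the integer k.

one valid order for events 1..4 is op1, op2:
1. op1 push(92) (pending, included), leaving stack <92>
2. op2 pop() → 92, leaving stack <>
adding event 5 (op3 responds at 5) leaves no legal real-time order
no escape via the 1 pending operation (op1): every completion choice fails
e.g. op2, op3 (pending dropped): illegal at step 1, since op2 pop() → 92 cannot apply there

5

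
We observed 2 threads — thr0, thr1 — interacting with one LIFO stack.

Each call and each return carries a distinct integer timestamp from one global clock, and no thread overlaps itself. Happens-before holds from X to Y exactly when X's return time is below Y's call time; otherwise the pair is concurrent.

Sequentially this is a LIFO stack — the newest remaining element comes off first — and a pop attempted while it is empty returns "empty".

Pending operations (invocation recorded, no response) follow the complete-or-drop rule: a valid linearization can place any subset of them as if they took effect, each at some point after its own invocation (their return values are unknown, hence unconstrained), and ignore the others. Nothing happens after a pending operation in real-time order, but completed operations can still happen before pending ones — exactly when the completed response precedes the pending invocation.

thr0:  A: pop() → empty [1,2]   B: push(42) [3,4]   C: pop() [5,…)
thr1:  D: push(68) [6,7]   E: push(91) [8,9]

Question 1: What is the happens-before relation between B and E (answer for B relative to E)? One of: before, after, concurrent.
B spans [3,4], E spans [8,9]
resp(B)=4 < inv(E)=8

before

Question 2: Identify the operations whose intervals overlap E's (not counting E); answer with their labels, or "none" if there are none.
E runs from 8 to 9; window-overlapping ops are concurrent
A [1,2]: before
B [3,4]: before
C [5,…): concurrent
D [6,7]: before

C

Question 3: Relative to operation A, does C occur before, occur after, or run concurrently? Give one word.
C spans [5,…), A spans [1,2]
resp(A)=2 < inv(C)=5

after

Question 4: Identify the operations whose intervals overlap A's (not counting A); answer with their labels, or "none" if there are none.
overlap test against A [1,2]: concurrent iff the interval meets 1..2
B [3,4]: after
C [5,…): after
D [6,7]: after
E [8,9]: after

none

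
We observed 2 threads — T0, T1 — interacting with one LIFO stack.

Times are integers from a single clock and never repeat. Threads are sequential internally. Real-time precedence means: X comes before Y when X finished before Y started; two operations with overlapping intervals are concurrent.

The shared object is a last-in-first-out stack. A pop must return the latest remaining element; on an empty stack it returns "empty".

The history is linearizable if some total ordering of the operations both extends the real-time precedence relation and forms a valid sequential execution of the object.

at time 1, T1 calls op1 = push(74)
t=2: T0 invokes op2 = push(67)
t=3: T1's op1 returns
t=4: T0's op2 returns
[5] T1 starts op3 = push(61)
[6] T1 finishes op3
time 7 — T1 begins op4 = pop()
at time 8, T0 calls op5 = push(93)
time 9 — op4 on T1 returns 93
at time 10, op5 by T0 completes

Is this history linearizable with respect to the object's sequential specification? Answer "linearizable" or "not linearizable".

a witness: op1, op2, op3, op5, op4
after step 1 (op1 push(74)): stack <74>
after step 2 (op2 push(67)): stack <74,67>
after step 3 (op3 push(61)): stack <74,67,61>
after step 4 (op5 push(93)): stack <74,67,61,93>
after step 5 (op4 pop() → 93): stack <74,67,61>

linearizable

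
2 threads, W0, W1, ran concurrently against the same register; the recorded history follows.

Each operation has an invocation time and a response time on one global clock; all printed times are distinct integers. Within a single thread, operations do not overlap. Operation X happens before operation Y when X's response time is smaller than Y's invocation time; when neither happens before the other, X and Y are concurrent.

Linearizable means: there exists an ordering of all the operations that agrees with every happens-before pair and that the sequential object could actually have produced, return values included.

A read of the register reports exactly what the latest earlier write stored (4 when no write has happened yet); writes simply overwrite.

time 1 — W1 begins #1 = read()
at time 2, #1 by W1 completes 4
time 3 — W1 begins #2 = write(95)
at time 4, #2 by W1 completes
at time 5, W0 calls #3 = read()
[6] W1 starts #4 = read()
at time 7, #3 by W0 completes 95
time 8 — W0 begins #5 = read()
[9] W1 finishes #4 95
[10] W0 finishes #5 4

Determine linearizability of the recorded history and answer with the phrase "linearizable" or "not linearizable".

not linearizable

through event 9 a valid linearization exists; event 10 (#5 responding at time 10) ends that
5 completed operations, 3 real-time-consistent orders — every register replay fails
take #1, #2, #3, #4, #5: step 5 already fails, because #5 read() → 4 cannot occur there
take #1, #2, #3, #5, #4: step 4 already fails, because #5 read() → 4 cannot occur there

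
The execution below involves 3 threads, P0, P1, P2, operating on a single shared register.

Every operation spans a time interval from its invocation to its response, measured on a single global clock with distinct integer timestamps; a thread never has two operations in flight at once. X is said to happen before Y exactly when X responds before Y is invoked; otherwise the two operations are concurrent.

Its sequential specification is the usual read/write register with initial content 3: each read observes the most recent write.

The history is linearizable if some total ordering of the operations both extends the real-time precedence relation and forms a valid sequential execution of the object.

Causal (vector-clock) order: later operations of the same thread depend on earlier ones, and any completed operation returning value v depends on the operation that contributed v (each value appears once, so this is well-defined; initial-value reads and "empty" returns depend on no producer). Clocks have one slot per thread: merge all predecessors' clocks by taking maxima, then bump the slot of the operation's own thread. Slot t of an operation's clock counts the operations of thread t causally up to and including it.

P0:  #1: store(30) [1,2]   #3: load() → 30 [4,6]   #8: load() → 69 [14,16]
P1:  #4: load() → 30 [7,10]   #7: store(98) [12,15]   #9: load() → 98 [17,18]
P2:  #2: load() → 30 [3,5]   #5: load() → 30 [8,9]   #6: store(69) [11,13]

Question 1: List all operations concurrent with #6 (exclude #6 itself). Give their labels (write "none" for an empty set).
#7

#6 spans [11,13]: anything still running between times 11 and 13 counts as concurrent
#1 [1,2]: before
#2 [3,5]: before
#3 [4,6]: before
#4 [7,10]: before
#5 [8,9]: before
#7 [12,15]: concurrent
#8 [14,16]: after
#9 [17,18]: after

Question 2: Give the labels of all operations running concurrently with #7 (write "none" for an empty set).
#6, #8

overlap test against #7 [12,15]: concurrent iff the interval meets 12..15
#1 [1,2]: before
#2 [3,5]: before
#3 [4,6]: before
#4 [7,10]: before
#5 [8,9]: before
#6 [11,13]: concurrent
#8 [14,16]: concurrent
#9 [17,18]: after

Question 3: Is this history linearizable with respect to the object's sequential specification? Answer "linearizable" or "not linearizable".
linearizable

one valid linearization: #1, #2, #3, #4, #5, #6, #8, #7, #9
after step 1 (#1 store(30)): value 30
after step 2 (#2 load() → 30): value 30
after step 3 (#3 load() → 30): value 30
after step 4 (#4 load() → 30): value 30
after step 5 (#5 load() → 30): value 30
after step 6 (#6 store(69)): value 69
after step 7 (#8 load() → 69): value 69
after step 8 (#7 store(98)): value 98
after step 9 (#9 load() → 98): value 98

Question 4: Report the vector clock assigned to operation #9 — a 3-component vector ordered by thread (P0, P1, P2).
(1, 3, 0)

invoked at 1, #1 has no predecessors; its own P0 bump gives (1, 0, 0)
#2, invoked 3, takes VC(#1)=(1, 0, 0) under max, adds 1 for P2 → (1, 0, 1)
#4, invoked 7, takes VC(#1)=(1, 0, 0) under max, adds 1 for P1 → (1, 1, 0)
#3, invoked 4, takes VC(#1)=(1, 0, 0) under max, adds 1 for P0 → (2, 0, 0)
#5, invoked 8, takes VC(#1)=(1, 0, 0), VC(#2)=(1, 0, 1) under max, adds 1 for P2 → (1, 0, 2)
#7, invoked 12, takes VC(#4)=(1, 1, 0) under max, adds 1 for P1 → (1, 2, 0)
#6, invoked 11, takes VC(#5)=(1, 0, 2) under max, adds 1 for P2 → (1, 0, 3)
#9, invoked 17, takes VC(#7)=(1, 2, 0) under max, adds 1 for P1 → (1, 3, 0)
#8, invoked 14, takes VC(#3)=(2, 0, 0), VC(#6)=(1, 0, 3) under max, adds 1 for P0 → (3, 0, 3)
target: VC(#9) = (1, 3, 0)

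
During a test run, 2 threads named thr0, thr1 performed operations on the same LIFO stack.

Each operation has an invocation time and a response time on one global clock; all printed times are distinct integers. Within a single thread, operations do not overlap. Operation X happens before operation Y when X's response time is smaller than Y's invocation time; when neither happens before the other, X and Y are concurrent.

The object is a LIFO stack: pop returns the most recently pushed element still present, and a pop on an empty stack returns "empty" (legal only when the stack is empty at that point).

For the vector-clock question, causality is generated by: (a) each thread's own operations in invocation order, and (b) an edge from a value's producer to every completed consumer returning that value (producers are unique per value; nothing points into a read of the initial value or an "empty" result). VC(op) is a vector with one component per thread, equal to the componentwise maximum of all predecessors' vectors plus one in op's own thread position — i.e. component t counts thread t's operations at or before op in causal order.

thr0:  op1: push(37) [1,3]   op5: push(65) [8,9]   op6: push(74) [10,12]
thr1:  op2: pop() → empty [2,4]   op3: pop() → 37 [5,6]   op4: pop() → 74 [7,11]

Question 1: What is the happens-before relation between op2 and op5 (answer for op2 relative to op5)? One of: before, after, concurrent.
op2 spans [2,4], op5 spans [8,9]
resp(op2)=4 < inv(op5)=8

before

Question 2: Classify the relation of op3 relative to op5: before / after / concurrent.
op3 spans [5,6], op5 spans [8,9]
resp(op3)=6 < inv(op5)=8

before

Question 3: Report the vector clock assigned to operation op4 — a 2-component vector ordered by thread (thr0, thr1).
VC(op2, invoked at 2): no causal predecessors; +1 on thr1 → (0, 1)
VC(op1, invoked at 1): no causal predecessors; +1 on thr0 → (1, 0)
merge at op5 (invoked 8): VC(op1)=(1, 0), own-thread bump on thr0 → (2, 0)
merge at op3 (invoked 5): VC(op1)=(1, 0), VC(op2)=(0, 1), own-thread bump on thr1 → (1, 2)
merge at op6 (invoked 10): VC(op5)=(2, 0), own-thread bump on thr0 → (3, 0)
merge at op4 (invoked 7): VC(op3)=(1, 2), VC(op6)=(3, 0), own-thread bump on thr1 → (3, 3)
target: VC(op4) = (3, 3)

(3, 3)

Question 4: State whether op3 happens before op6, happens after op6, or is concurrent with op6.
op3 spans [5,6], op6 spans [10,12]
resp(op3)=6 < inv(op6)=10

before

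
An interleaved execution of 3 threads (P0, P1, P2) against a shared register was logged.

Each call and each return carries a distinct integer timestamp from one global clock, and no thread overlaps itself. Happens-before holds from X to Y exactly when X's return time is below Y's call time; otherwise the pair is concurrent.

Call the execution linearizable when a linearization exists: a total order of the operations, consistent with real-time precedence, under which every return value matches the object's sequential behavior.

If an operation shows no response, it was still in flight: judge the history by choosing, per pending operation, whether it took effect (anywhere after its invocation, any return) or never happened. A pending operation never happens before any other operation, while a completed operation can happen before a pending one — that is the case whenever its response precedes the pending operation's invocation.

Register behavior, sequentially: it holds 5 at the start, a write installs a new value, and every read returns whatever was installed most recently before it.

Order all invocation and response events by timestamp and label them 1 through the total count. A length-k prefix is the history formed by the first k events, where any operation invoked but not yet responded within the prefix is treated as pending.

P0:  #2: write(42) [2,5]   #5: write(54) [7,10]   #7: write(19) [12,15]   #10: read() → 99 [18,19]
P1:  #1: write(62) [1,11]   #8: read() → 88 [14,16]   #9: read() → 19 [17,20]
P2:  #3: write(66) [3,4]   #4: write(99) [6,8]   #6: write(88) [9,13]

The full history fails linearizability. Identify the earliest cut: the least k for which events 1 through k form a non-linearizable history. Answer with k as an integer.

events 1..18 are linearizable, e.g. via #1, #2, #3, #4, #5, #6, #8, #7:
after step 1 (#1 write(62)): value 62
after step 2 (#2 write(42)): value 42
after step 3 (#3 write(66)): value 66
after step 4 (#4 write(99)): value 99
after step 5 (#5 write(54)): value 54
after step 6 (#6 write(88)): value 88
after step 7 (#8 read() → 88): value 88
after step 8 (#7 write(19)): value 19
at event 19 (#10's time-19 response) nothing linearizes any more
no completion choice of the 1 pending operation (#9) rescues it — every subset was tried
take #1, #2, #3, #4, #5, #6, #7, #8, #10 (pending dropped): step 8 already fails, because #8 read() → 88 cannot occur there
take #1, #2, #3, #4, #5, #6, #8, #7, #10 (pending dropped): step 9 already fails, because #10 read() → 99 cannot occur there

19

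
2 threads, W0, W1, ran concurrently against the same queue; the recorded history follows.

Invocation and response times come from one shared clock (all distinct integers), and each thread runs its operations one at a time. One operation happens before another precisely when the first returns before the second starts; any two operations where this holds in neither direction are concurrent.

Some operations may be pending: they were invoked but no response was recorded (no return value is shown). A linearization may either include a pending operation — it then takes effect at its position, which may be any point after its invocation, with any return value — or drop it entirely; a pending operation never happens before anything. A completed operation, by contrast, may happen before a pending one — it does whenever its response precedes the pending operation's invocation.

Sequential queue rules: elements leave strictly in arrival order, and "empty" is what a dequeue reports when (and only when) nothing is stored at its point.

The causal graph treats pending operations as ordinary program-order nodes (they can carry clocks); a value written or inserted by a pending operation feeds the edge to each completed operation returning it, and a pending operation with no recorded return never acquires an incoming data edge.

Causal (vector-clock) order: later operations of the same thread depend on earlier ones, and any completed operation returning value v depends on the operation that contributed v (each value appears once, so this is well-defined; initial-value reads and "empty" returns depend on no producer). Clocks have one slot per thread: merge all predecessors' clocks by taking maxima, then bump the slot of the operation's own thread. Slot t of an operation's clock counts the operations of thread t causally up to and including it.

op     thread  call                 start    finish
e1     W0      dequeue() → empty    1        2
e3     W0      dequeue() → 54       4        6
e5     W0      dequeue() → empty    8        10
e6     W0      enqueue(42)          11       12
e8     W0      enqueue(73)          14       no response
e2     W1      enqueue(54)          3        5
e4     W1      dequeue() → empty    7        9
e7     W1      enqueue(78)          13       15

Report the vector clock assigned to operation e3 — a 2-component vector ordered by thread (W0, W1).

(2, 1)

invoked at 3, e2 has no predecessors; its own W1 bump gives (0, 1)
invoked at 1, e1 has no predecessors; its own W0 bump gives (1, 0)
e4 (invocation 7): componentwise max over VC(e2)=(0, 1), +1 at W1, giving (0, 2)
e7 (invocation 13): componentwise max over VC(e4)=(0, 2), +1 at W1, giving (0, 3)
e3 (invocation 4): componentwise max over VC(e1)=(1, 0), VC(e2)=(0, 1), +1 at W0, giving (2, 1)
e5 (invocation 8): componentwise max over VC(e3)=(2, 1), +1 at W0, giving (3, 1)
e6 (invocation 11): componentwise max over VC(e5)=(3, 1), +1 at W0, giving (4, 1)
e8 (invocation 14): componentwise max over VC(e6)=(4, 1), +1 at W0, giving (5, 1)
target: VC(e3) = (2, 1)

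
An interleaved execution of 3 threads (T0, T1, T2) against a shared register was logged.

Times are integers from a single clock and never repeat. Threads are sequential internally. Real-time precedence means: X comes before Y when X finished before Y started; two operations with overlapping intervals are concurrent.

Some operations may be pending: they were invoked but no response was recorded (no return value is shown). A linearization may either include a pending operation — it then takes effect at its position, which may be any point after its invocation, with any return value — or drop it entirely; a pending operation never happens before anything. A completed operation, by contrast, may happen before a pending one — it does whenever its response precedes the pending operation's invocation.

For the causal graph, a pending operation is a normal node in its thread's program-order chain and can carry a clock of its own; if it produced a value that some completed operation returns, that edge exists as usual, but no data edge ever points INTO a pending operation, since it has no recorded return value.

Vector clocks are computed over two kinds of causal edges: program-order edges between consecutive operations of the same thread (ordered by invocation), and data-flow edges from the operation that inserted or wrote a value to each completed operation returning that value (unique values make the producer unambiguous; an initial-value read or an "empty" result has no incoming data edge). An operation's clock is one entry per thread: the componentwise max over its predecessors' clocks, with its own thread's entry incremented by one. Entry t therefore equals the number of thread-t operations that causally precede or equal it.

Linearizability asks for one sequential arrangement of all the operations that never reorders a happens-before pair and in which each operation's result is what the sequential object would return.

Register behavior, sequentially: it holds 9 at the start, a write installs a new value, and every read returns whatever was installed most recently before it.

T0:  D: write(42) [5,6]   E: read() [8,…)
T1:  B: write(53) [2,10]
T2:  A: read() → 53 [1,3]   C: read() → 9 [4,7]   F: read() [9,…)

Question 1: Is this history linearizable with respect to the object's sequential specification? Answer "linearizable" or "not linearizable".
not linearizable

already the first 7 events (up to C's response at time 7) admit no linearization; the first 6 still do
3 completed operations, 2 real-time-consistent orders — every register replay fails
no completion choice of the 1 pending operation (B) rescues it — every subset was tried
one such order, A, C, D (pending dropped), breaks at step 1 where A read() → 53 is illegal
one such order, A, D, C (pending dropped), breaks at step 1 where A read() → 53 is illegal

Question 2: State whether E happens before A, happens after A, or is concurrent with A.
after

E spans [8,…), A spans [1,3]
resp(A)=3 < inv(E)=8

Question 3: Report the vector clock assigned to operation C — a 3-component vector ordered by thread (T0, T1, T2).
(0, 1, 2)

B, invoked 2, has no incoming edges; only T1's bump applies → (0, 1, 0)
D, invoked 5, has no incoming edges; only T0's bump applies → (1, 0, 0)
A (invocation 1): componentwise max over VC(B)=(0, 1, 0), +1 at T2, giving (0, 1, 1)
E (invocation 8): componentwise max over VC(D)=(1, 0, 0), +1 at T0, giving (2, 0, 0)
C (invocation 4): componentwise max over VC(A)=(0, 1, 1), +1 at T2, giving (0, 1, 2)
F (invocation 9): componentwise max over VC(C)=(0, 1, 2), +1 at T2, giving (0, 1, 3)
target: VC(C) = (0, 1, 2)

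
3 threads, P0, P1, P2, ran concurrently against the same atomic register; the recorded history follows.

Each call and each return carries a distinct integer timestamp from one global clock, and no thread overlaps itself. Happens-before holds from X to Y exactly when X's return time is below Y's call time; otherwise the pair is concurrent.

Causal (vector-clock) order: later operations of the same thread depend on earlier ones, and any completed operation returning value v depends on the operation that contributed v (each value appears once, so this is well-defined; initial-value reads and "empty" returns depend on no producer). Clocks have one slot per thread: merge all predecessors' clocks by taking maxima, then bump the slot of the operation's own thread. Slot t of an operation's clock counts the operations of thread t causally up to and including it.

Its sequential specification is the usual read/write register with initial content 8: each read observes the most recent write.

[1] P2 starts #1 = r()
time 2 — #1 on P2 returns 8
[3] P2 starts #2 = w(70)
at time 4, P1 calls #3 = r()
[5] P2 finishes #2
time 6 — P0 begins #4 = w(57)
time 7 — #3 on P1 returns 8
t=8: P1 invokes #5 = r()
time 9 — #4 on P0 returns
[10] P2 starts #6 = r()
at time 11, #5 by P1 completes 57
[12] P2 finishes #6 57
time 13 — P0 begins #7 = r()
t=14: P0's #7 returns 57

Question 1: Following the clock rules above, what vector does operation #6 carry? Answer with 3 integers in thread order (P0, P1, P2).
(1, 0, 3)

no predecessors for #1 (invoked 1): P2 increments from zero → (0, 0, 1)
no predecessors for #3 (invoked 4): P1 increments from zero → (0, 1, 0)
no predecessors for #4 (invoked 6): P0 increments from zero → (1, 0, 0)
merge at #2 (invoked 3): VC(#1)=(0, 0, 1), own-thread bump on P2 → (0, 0, 2)
merge at #7 (invoked 13): VC(#4)=(1, 0, 0), own-thread bump on P0 → (2, 0, 0)
merge at #5 (invoked 8): VC(#3)=(0, 1, 0), VC(#4)=(1, 0, 0), own-thread bump on P1 → (1, 2, 0)
merge at #6 (invoked 10): VC(#2)=(0, 0, 2), VC(#4)=(1, 0, 0), own-thread bump on P2 → (1, 0, 3)
target: VC(#6) = (1, 0, 3)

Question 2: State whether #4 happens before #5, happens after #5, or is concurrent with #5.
concurrent

#4 spans [6,9], #5 spans [8,11]
the intervals overlap in both directions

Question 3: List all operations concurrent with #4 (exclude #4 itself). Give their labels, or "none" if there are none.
#3, #5

#4 spans [6,9]: anything still running between times 6 and 9 counts as concurrent
#1 [1,2]: before
#2 [3,5]: before
#3 [4,7]: concurrent
#5 [8,11]: concurrent
#6 [10,12]: after
#7 [13,14]: after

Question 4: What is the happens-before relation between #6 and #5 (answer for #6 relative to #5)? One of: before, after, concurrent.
concurrent

#6 spans [10,12], #5 spans [8,11]
the intervals overlap in both directions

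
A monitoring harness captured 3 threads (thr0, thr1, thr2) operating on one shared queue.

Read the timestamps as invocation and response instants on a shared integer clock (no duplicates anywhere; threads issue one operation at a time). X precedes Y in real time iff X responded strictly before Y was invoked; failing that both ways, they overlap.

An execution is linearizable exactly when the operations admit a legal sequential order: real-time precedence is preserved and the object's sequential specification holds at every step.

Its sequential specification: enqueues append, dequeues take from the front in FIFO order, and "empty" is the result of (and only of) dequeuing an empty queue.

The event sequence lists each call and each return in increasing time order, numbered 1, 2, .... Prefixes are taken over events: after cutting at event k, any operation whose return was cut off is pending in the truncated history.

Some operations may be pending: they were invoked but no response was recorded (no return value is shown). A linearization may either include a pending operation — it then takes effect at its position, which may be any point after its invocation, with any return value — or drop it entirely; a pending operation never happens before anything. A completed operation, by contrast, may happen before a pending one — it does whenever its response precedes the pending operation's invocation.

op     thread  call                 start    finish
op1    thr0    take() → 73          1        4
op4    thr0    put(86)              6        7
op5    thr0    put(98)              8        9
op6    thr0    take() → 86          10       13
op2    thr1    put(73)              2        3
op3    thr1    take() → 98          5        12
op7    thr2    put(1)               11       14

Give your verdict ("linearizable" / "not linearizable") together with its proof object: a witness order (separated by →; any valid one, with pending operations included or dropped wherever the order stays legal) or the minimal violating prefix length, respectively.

linearizable — witness: op2 → op1 → op4 → op5 → op6 → op3 → op7

step 1: op2 put(73) — queue <73>
step 2: op1 take() → 73 — queue <>
step 3: op4 put(86) — queue <86>
step 4: op5 put(98) — queue <86,98>
step 5: op6 take() → 86 — queue <98>
step 6: op3 take() → 98 — queue <>
step 7: op7 put(1) — queue <1>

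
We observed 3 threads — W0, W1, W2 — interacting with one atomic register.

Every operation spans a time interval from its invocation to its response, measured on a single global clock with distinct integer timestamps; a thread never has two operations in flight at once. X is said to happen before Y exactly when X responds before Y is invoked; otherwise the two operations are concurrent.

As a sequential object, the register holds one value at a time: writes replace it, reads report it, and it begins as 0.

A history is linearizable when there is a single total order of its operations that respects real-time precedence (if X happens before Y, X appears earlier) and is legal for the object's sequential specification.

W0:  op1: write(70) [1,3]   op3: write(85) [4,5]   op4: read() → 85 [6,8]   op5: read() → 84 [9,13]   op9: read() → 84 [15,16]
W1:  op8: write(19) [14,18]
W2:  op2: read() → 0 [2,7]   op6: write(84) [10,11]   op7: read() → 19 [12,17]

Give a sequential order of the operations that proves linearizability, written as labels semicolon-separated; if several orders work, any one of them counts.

after step 1 (op2 read() → 0): value 0
after step 2 (op1 write(70)): value 70
after step 3 (op3 write(85)): value 85
after step 4 (op4 read() → 85): value 85
after step 5 (op6 write(84)): value 84
after step 6 (op5 read() → 84): value 84
after step 7 (op9 read() → 84): value 84
after step 8 (op8 write(19)): value 19
after step 9 (op7 read() → 19): value 19

op2; op1; op3; op4; op6; op5; op9; op8; op7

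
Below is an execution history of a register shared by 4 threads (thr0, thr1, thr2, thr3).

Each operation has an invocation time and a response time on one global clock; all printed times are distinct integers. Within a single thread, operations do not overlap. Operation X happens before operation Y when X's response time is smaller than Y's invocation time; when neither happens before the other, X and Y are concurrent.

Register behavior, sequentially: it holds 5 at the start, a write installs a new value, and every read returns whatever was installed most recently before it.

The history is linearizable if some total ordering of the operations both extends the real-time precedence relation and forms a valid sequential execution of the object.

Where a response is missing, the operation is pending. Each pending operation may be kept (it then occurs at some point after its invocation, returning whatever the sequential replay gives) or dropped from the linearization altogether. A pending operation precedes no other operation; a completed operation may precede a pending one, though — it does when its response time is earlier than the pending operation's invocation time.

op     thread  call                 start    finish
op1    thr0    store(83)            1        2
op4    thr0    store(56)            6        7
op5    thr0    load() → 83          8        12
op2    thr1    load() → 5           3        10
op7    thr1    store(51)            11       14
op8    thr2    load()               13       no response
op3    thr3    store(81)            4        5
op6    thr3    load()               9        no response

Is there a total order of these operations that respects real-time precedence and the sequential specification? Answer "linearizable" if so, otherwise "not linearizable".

not linearizable

the violation lands at event 10, op2's response at time 10: events 1..9 linearize, events 1..10 do not
real-time-consistent orders of the 4 completed operations: 3 — all fail the register replay
no escape via the 2 pending operations (op5, op6): every completion choice fails
e.g. op1, op2, op3, op4 (pending dropped): illegal at step 2, since op2 load() → 5 cannot apply there
e.g. op1, op3, op2, op4 (pending dropped): illegal at step 3, since op2 load() → 5 cannot apply there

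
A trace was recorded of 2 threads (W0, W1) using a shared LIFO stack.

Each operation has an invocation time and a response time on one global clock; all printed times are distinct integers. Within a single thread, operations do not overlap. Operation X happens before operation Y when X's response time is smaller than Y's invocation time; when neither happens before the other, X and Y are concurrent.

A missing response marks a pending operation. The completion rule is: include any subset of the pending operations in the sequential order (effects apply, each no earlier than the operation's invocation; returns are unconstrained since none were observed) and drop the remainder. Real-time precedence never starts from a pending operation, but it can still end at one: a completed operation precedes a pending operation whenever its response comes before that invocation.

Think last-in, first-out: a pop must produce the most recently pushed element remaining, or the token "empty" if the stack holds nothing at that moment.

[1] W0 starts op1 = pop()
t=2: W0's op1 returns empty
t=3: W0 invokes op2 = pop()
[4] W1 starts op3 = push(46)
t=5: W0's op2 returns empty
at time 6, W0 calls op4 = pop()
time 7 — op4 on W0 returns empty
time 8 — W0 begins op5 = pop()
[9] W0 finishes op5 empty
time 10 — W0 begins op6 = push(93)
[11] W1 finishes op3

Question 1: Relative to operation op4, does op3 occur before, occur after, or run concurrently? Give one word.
op3 spans [4,11], op4 spans [6,7]
the intervals overlap in both directions

concurrent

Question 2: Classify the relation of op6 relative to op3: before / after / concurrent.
op6 spans [10,…), op3 spans [4,11]
the intervals overlap in both directions

concurrent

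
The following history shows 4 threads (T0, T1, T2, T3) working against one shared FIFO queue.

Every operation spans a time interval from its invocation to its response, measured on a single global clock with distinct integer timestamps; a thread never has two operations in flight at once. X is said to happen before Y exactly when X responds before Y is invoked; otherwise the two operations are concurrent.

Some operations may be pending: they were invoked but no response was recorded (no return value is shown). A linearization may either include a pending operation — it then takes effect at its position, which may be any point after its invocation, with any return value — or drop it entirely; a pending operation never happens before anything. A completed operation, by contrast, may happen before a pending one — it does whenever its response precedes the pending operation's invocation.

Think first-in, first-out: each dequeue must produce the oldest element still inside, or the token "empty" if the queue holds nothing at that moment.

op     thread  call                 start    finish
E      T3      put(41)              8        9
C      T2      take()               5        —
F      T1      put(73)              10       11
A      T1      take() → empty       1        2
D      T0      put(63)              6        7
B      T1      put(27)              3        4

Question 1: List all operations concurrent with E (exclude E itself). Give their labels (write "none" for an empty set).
Answer: C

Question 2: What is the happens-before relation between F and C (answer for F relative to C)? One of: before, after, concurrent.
Answer: concurrent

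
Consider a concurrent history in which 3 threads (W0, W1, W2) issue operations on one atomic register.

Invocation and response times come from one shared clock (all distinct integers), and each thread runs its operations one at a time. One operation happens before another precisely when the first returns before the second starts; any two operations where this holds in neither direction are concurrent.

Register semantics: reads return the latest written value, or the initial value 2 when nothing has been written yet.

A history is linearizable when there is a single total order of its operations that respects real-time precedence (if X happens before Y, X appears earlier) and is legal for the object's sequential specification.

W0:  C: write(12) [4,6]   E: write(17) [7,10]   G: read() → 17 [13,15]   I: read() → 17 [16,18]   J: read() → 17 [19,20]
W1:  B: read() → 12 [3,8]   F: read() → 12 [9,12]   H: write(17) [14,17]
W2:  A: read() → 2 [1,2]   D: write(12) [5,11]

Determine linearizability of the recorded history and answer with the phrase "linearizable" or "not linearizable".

a witness: A, C, B, D, F, E, G, H, I, J
step 1: A read() → 2 — value 2
step 2: C write(12) — value 12
step 3: B read() → 12 — value 12
step 4: D write(12) — value 12
step 5: F read() → 12 — value 12
step 6: E write(17) — value 17
step 7: G read() → 17 — value 17
step 8: H write(17) — value 17
step 9: I read() → 17 — value 17
step 10: J read() → 17 — value 17

linearizable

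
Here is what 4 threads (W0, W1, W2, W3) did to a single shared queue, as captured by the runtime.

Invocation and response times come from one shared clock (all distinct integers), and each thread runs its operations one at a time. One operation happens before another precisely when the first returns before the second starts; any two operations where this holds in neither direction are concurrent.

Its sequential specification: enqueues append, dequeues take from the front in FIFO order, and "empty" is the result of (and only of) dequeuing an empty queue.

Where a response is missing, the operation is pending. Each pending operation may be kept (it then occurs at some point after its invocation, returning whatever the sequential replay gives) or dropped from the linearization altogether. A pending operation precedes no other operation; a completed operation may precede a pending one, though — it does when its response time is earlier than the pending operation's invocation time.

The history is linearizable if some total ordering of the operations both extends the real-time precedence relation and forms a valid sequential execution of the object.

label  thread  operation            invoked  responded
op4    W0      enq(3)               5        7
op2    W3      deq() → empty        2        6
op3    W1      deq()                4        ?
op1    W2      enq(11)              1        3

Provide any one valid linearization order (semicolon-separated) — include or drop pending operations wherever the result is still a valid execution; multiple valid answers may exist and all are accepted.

op1; op3; op2; op4

step 1: op1 enq(11) — queue <11>
step 2: op3 deq() (pending, included) — queue <>
step 3: op2 deq() → empty — queue <>
step 4: op4 enq(3) — queue <3>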